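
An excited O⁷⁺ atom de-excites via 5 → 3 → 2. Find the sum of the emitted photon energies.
182.8606 eV

The energy levels of O⁷⁺ are E_n = -13.6057 × 8² / n² eV.

First transition (5 → 3):
ΔE₁ = |E_3 - E_5|
ΔE₁ = |-96.7516444444 - (-34.8305920000)| = 61.9210524 eV

Second transition (3 → 2):
ΔE₂ = |E_2 - E_3|
ΔE₂ = |-217.6912000000 - (-96.7516444444)| = 120.9395556 eV

Total energy released:
E_total = ΔE₁ + ΔE₂ = 61.9210524 + 120.9395556 = 182.8606 eV

Note: This equals the direct transition 5 → 2: 182.8606 eV ✓
Energy is conserved regardless of the path taken.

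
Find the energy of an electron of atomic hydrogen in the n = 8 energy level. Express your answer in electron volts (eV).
-0.21259 eV

The energy levels of a hydrogen-like atom are given by:
E_n = -13.6057 eV / n²

For n = 8:
E_8 = -13.6057 eV / 8²
E_8 = -13.6057 eV / 64
E_8 = -0.21259 eV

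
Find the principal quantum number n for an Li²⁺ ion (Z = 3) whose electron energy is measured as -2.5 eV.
n = 7

The exact energy levels follow E_n = -13.6057 Z² / n² eV with Z = 3.

The measured value (-2.5 eV) is reported to only 2 significant figures, so we must test candidate n values and see which one matches to that precision.

Candidate energies:
  n = 5:  E = -13.6057 × 3² / 5² = -4.89805 eV
  n = 6:  E = -13.6057 × 3² / 6² = -3.40143 eV
  n = 7:  E = -13.6057 × 3² / 7² = -2.49901 eV  ← matches
  n = 8:  E = -13.6057 × 3² / 8² = -1.91330 eV
  n = 9:  E = -13.6057 × 3² / 9² = -1.51174 eV

Checking against the measurement of -2.5 eV (2 sig figs), only n = 7 agrees:
E_7 = -2.49901 eV, which rounds to -2.5 eV ✓

Therefore n = 7.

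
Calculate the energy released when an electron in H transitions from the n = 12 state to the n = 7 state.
0.18 eV

The energy levels are E_n = -13.6057 eV / n².

Energy at n = 12: E_12 = -13.6057 / 12² = -0.09448 eV
Energy at n = 7: E_7 = -13.6057 / 7² = -0.27767 eV

For emission (electron falling to lower state), the photon energy is:
E_photon = E_12 - E_7 = |-0.09448 - (-0.27767)|
E_photon = 0.18 eV

This energy is carried away by the emitted photon.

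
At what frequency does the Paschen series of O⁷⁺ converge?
2.339e+16 Hz

The series limit corresponds to the transition from n = ∞ to n = 3.
This is the highest energy (shortest wavelength) transition in the Paschen series.

E_∞ = 0 eV
E_3 = -13.6057 × 8² / 3² = -96.75164 eV

Energy at series limit:
ΔE = E_∞ - E_3 = 0 - (-96.75164) = 96.75164 eV
E = 96.75164 eV × (1.602177 × 10⁻¹⁹ J/eV) = 1.55013e-17 J
f = E/h = 1.55013e-17 J / (6.62607 × 10⁻³⁴ J·s) = 2.339e+16 Hz

This energy equals the ionization energy from the n = 3 state of O⁷⁺.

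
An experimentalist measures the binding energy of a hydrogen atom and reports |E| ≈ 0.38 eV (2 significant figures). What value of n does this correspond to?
n = 6

The exact energy levels follow E_n = -13.6057 eV / n².

The measured value (-0.38 eV) is reported to only 2 significant figures, so we must test candidate n values and see which one matches to that precision.

Candidate energies:
  n = 4:  E = -13.6057/4² = -0.85036 eV
  n = 5:  E = -13.6057/5² = -0.54423 eV
  n = 6:  E = -13.6057/6² = -0.37794 eV  ← matches
  n = 7:  E = -13.6057/7² = -0.27767 eV
  n = 8:  E = -13.6057/8² = -0.21259 eV

Checking against the measurement of -0.38 eV (2 sig figs), only n = 6 agrees:
E_6 = -0.37794 eV, which rounds to -0.38 eV ✓

Therefore n = 6.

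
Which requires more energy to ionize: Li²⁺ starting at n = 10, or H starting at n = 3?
H at n = 3 (E = -1.51 eV)

Using E_n = -13.6057 Z² / n² eV:

Li²⁺ (Z = 3) at n = 10:
E = -13.6057 × 3² / 10² = -13.6057 × 9 / 100 = -1.22451 eV

H (Z = 1) at n = 3:
E = -13.6057 × 1² / 3² = -13.6057 × 1 / 9 = -1.51174 eV

Since -1.51174 eV < -1.22451 eV,
H at n = 3 is more tightly bound (requires more energy to ionize).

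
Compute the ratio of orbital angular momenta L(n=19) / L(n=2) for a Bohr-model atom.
9.50000

In the Bohr model, L_n = nℏ, so the ratio is purely the ratio of quantum numbers:

L_19/L_2 = 19ℏ / 2ℏ = 19/2 = 9.50000

The angular momentum scales linearly with n.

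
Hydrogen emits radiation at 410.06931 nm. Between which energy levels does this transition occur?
n = 6 → n = 2

First, find the photon energy from the wavelength (hc = 1239.84 eV·nm):
E = hc/λ = 1239.84 eV·nm / 410.06931 nm = 3.0234889 eV

The energy levels of hydrogen satisfy E_n = -13.6057 / n² eV, so an emission n_i → n_f releases
ΔE = 13.6057 × (1/n_f² − 1/n_i²) eV.

Setting ΔE equal to the photon energy:
1/n_f² − 1/n_i² = 3.0234889 / 13.6057 = 0.22222222

Since 1/n_i² must be positive, we need 1/n_f² > 0.22222222, i.e. n_f ≤ 2. For each allowed n_f, solve n_i = (1/n_f² − 0.22222222)^(−1/2) and check whether it is a whole number:
  n_f = 1: 1/n_i² = 1.00000000 − 0.22222222 = 0.77777778 → n_i = 1.134  (not an integer) ✗
  n_f = 2: 1/n_i² = 0.25000000 − 0.22222222 = 0.02777778 → n_i = 6.000  → integer, n_i = 6 ✓

Only n_f = 2 gives an integer upper level, n_i = 6.

The transition is from n = 6 to n = 2 (emission).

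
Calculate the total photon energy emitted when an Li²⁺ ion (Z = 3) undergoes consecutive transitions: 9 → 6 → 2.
29.10108 eV

The energy levels of Li²⁺ are E_n = -13.6057 × 3² / n² eV.

First transition (9 → 6):
ΔE₁ = |E_6 - E_9|
ΔE₁ = |-3.40142500000 - (-1.51174444444)| = 1.88968056 eV

Second transition (6 → 2):
ΔE₂ = |E_2 - E_6|
ΔE₂ = |-30.61282500000 - (-3.40142500000)| = 27.21140000 eV

Total energy released:
E_total = ΔE₁ + ΔE₂ = 1.88968056 + 27.21140000 = 29.10108 eV

Note: This equals the direct transition 9 → 2: 29.10108 eV ✓
Energy is conserved regardless of the path taken.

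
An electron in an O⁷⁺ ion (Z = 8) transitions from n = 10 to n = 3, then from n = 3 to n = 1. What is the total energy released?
862.06 eV

The energy levels of O⁷⁺ are E_n = -13.6057 × 8² / n² eV.

First transition (10 → 3):
ΔE₁ = |E_3 - E_10|
ΔE₁ = |-96.75164444 - (-8.70764800)| = 88.04400 eV

Second transition (3 → 1):
ΔE₂ = |E_1 - E_3|
ΔE₂ = |-870.76480000 - (-96.75164444)| = 774.01316 eV

Total energy released:
E_total = ΔE₁ + ΔE₂ = 88.04400 + 774.01316 = 862.06 eV

Note: This equals the direct transition 10 → 1: 862.06 eV ✓
Energy is conserved regardless of the path taken.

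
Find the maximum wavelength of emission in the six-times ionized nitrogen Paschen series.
38.26 nm

The longest wavelength corresponds to the smallest energy transition in the series.
The Paschen series has all transitions ending at n_f = 3.

For N⁶⁺ (Z = 7), the first line (α-line) is the jump from n = 4 to n = 3:
E_4 = -13.6057 × 7² / 4² = -41.6675 eV
E_3 = -13.6057 × 7² / 3² = -74.0755 eV
ΔE = E_4 - E_3 = 32.4080 eV

λ = hc/E = 1239.84 eV·nm / 32.4080 eV
λ = 38.26 nm

This is the α-line of the Paschen series in N⁶⁺.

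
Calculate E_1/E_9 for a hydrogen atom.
81.00000

Using E_n = -13.6057 Z² / n² eV with Z = 1:

E_1 = -13.6057 / 1² = -13.6057 / 1 = -13.60570000000 eV
E_9 = -13.6057 / 9² = -13.6057 / 81 = -0.16797160494 eV

The ratio is:
E_1/E_9 = (-13.60570000000) / (-0.16797160494)
E_1/E_9 = (-13.6057/1) / (-13.6057/81)
E_1/E_9 = 81/1
E_1/E_9 = 81.00000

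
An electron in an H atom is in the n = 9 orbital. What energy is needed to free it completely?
0.168 eV

The ionization energy is the energy needed to remove the electron completely (n → ∞).

For hydrogen, E_n = -13.6057 eV / n².

At n = 9: E_9 = -13.6057 / 9² = -0.167972 eV
At n = ∞: E_∞ = 0 eV

Ionization energy = E_∞ - E_9 = 0 - (-0.167972) = 0.167972 eV
Ionization energy ≈ 0.168 eV

This is also called the binding energy of the electron in state n = 9.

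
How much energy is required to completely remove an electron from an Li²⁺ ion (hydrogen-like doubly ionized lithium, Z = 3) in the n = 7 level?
2.4990 eV

The ionization energy is the energy needed to remove the electron completely (n → ∞).

For a hydrogen-like ion with Z = 3, E_n = -13.6057 Z² / n² eV.

At n = 7: E_7 = -13.6057 × 3² / 7² = -2.4990061 eV
At n = ∞: E_∞ = 0 eV

Ionization energy = E_∞ - E_7 = 0 - (-2.4990061) = 2.4990061 eV
Ionization energy ≈ 2.4990 eV

This is also called the binding energy of the electron in state n = 7.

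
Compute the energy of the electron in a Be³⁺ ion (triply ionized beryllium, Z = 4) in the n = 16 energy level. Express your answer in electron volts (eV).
-0.85036 eV

The energy levels of a hydrogen-like atom are given by:
E_n = -13.6057 Z² / n² eV  (with Z = 4 for Be³⁺)

For n = 16:
E_16 = -13.6057 × 4² / 16²
E_16 = -13.6057 × 16 / 256
E_16 = -0.85036 eV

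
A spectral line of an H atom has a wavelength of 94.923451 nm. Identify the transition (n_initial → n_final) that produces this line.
n = 5 → n = 1

First, find the photon energy from the wavelength (hc = 1239.84 eV·nm):
E = hc/λ = 1239.84 eV·nm / 94.923451 nm = 13.061472 eV

The energy levels of hydrogen satisfy E_n = -13.6057 / n² eV, so an emission n_i → n_f releases
ΔE = 13.6057 × (1/n_f² − 1/n_i²) eV.

Setting ΔE equal to the photon energy:
1/n_f² − 1/n_i² = 13.061472 / 13.6057 = 0.96000000

Since 1/n_i² must be positive, we need 1/n_f² > 0.96000000, i.e. n_f ≤ 1. For each allowed n_f, solve n_i = (1/n_f² − 0.96000000)^(−1/2) and check whether it is a whole number:
  n_f = 1: 1/n_i² = 1.00000000 − 0.96000000 = 0.04000000 → n_i = 5.000  → integer, n_i = 5 ✓

Only n_f = 1 gives an integer upper level, n_i = 5.

The transition is from n = 5 to n = 1 (emission).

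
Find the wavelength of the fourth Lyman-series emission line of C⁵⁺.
2.64 nm

The lines of a series are numbered from the longest wavelength (smallest ΔE) outward; the fourth line is the transition from n = n_f + 4 to n_f.
The Lyman series has all transitions ending at n_f = 1.

For C⁵⁺ (Z = 6), the fourth line (δ-line) is the jump from n = 5 to n = 1:
E_5 = -13.6057 × 6² / 5² = -19.5922 eV
E_1 = -13.6057 × 6² / 1² = -489.8052 eV
ΔE = E_5 - E_1 = 470.2130 eV

λ = hc/E = 1239.84 eV·nm / 470.2130 eV
λ = 2.64 nm

This is the δ-line of the Lyman series in C⁵⁺.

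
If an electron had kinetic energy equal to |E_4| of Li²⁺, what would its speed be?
1.6408e+06 m/s (or 0.547302% of c)

The binding energy at n = 4 for Li²⁺ is:
E_4 = -13.6057 × 3²/4² = -7.65320625 eV
|E_4| = 7.65320625 eV

Convert to Joules:
KE = 7.65320625 eV × (1.602177 × 10⁻¹⁹ J/eV) = 1.226179e-18 J

Using KE = ½mv²:
v = √(2·KE/m_e)
v = √(2 × 1.226179e-18 J / 9.10938 × 10⁻³¹ kg)
v = 1.6408e+06 m/s

This is approximately 0.547302% the speed of light.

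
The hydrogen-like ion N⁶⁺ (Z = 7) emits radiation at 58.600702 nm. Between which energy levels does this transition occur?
n = 11 → n = 5

First, find the photon energy from the wavelength (hc = 1239.84 eV·nm):
E = hc/λ = 1239.84 eV·nm / 58.600702 nm = 21.157426 eV

The energy levels of N⁶⁺ satisfy E_n = -13.6057 × 7² / n² eV, so an emission n_i → n_f releases
ΔE = 13.6057 × 7² × (1/n_f² − 1/n_i²) eV.

Setting ΔE equal to the photon energy:
1/n_f² − 1/n_i² = 21.157426 / (13.6057 × 7²) = 0.031735538

Since 1/n_i² must be positive, we need 1/n_f² > 0.031735538, i.e. n_f ≤ 5. For each allowed n_f, solve n_i = (1/n_f² − 0.031735538)^(−1/2) and check whether it is a whole number:
  n_f = 1: 1/n_i² = 1.000000000 − 0.031735538 = 0.968264462 → n_i = 1.016  (not an integer) ✗
  n_f = 2: 1/n_i² = 0.250000000 − 0.031735538 = 0.218264462 → n_i = 2.140  (not an integer) ✗
  n_f = 3: 1/n_i² = 0.111111111 − 0.031735538 = 0.079375573 → n_i = 3.549  (not an integer) ✗
  n_f = 4: 1/n_i² = 0.062500000 − 0.031735538 = 0.030764462 → n_i = 5.701  (not an integer) ✗
  n_f = 5: 1/n_i² = 0.040000000 − 0.031735538 = 0.008264462 → n_i = 11.000  → integer, n_i = 11 ✓

Only n_f = 5 gives an integer upper level, n_i = 11.

The transition is from n = 11 to n = 5 (emission).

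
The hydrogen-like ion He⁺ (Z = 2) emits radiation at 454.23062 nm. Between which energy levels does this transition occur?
n = 9 → n = 4

First, find the photon energy from the wavelength (hc = 1239.84 eV·nm):
E = hc/λ = 1239.84 eV·nm / 454.23062 nm = 2.7295386 eV

The energy levels of He⁺ satisfy E_n = -13.6057 × 2² / n² eV, so an emission n_i → n_f releases
ΔE = 13.6057 × 2² × (1/n_f² − 1/n_i²) eV.

Setting ΔE equal to the photon energy:
1/n_f² − 1/n_i² = 2.7295386 / (13.6057 × 2²) = 0.050154321

Since 1/n_i² must be positive, we need 1/n_f² > 0.050154321, i.e. n_f ≤ 4. For each allowed n_f, solve n_i = (1/n_f² − 0.050154321)^(−1/2) and check whether it is a whole number:
  n_f = 1: 1/n_i² = 1.000000000 − 0.050154321 = 0.949845679 → n_i = 1.026  (not an integer) ✗
  n_f = 2: 1/n_i² = 0.250000000 − 0.050154321 = 0.199845679 → n_i = 2.237  (not an integer) ✗
  n_f = 3: 1/n_i² = 0.111111111 − 0.050154321 = 0.060956790 → n_i = 4.050  (not an integer) ✗
  n_f = 4: 1/n_i² = 0.062500000 − 0.050154321 = 0.012345679 → n_i = 9.000  → integer, n_i = 9 ✓

Only n_f = 4 gives an integer upper level, n_i = 9.

The transition is from n = 9 to n = 4 (emission).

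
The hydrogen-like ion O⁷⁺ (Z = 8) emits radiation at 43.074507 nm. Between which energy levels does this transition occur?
n = 12 → n = 5

First, find the photon energy from the wavelength (hc = 1239.84 eV·nm):
E = hc/λ = 1239.84 eV·nm / 43.074507 nm = 28.783614 eV

The energy levels of O⁷⁺ satisfy E_n = -13.6057 × 8² / n² eV, so an emission n_i → n_f releases
ΔE = 13.6057 × 8² × (1/n_f² − 1/n_i²) eV.

Setting ΔE equal to the photon energy:
1/n_f² − 1/n_i² = 28.783614 / (13.6057 × 8²) = 0.033055555

Since 1/n_i² must be positive, we need 1/n_f² > 0.033055555, i.e. n_f ≤ 5. For each allowed n_f, solve n_i = (1/n_f² − 0.033055555)^(−1/2) and check whether it is a whole number:
  n_f = 1: 1/n_i² = 1.000000000 − 0.033055555 = 0.966944445 → n_i = 1.017  (not an integer) ✗
  n_f = 2: 1/n_i² = 0.250000000 − 0.033055555 = 0.216944445 → n_i = 2.147  (not an integer) ✗
  n_f = 3: 1/n_i² = 0.111111111 − 0.033055555 = 0.078055556 → n_i = 3.579  (not an integer) ✗
  n_f = 4: 1/n_i² = 0.062500000 − 0.033055555 = 0.029444445 → n_i = 5.828  (not an integer) ✗
  n_f = 5: 1/n_i² = 0.040000000 − 0.033055555 = 0.006944445 → n_i = 12.000  → integer, n_i = 12 ✓

Only n_f = 5 gives an integer upper level, n_i = 12.

The transition is from n = 12 to n = 5 (emission).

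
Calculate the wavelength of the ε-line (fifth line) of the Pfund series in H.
3037.55044 nm

The lines of a series are numbered from the longest wavelength (smallest ΔE) outward; the fifth line is the transition from n = n_f + 5 to n_f.
The Pfund series has all transitions ending at n_f = 5.

For H, the fifth line (ε-line) is the jump from n = 10 to n = 5:
E_10 = -13.6057 / 10² = -0.13605700000 eV
E_5 = -13.6057 / 5² = -0.54422800000 eV
ΔE = E_10 - E_5 = 0.40817100000 eV

λ = hc/E = 1239.84 eV·nm / 0.40817100000 eV
λ = 3037.55044 nm

This is the ε-line of the Pfund series in H.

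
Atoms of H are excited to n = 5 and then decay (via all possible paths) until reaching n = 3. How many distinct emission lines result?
3

The electron can occupy levels n = 3, 4, ..., 5 during de-excitation — that is m = 5 - 3 + 1 = 3 distinct levels.

The number of distinct spectral lines equals the number of ways to choose 2 of these m levels (each pair gives one possible emission transition):

Number of lines = m(m-1)/2 = 3×2/2 = 3

These correspond to all possible transitions between the 3 levels:
5 → 4, 5 → 3, 4 → 3

Each transition produces a photon with a unique energy (and thus wavelength). This count does not depend on Z.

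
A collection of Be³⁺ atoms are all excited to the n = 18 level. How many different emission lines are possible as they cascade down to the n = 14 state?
10

The electron can occupy levels n = 14, 15, ..., 18 during de-excitation — that is m = 18 - 14 + 1 = 5 distinct levels.

The number of distinct spectral lines equals the number of ways to choose 2 of these m levels (each pair gives one possible emission transition):

Number of lines = m(m-1)/2 = 5×4/2 = 10

These correspond to all possible transitions between the 5 levels:
18 → 17, 18 → 16, 18 → 15, 18 → 14, 17 → 16, 17 → 15, 17 → 14, 16 → 15...

Each transition produces a photon with a unique energy (and thus wavelength). This count does not depend on Z.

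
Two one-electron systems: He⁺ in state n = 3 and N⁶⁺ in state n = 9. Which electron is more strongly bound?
N⁶⁺ at n = 9 (E = -8.23 eV)

Using E_n = -13.6057 Z² / n² eV:

He⁺ (Z = 2) at n = 3:
E = -13.6057 × 2² / 3² = -13.6057 × 4 / 9 = -6.04698 eV

N⁶⁺ (Z = 7) at n = 9:
E = -13.6057 × 7² / 9² = -13.6057 × 49 / 81 = -8.23061 eV

Since -8.23061 eV < -6.04698 eV,
N⁶⁺ at n = 9 is more tightly bound (requires more energy to ionize).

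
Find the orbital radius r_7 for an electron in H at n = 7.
2.592968 nm (or 25.929683 Å)

The Bohr radius formula is:
r_n = n² a₀ / Z

where a₀ = 0.052917721 nm is the Bohr radius.

For H (Z = 1) at n = 7:
r_7 = 7² × 0.052917721 nm / 1
r_7 = 49 × 0.052917721 nm / 1
r_7 = 2.5929683 nm / 1
r_7 = 2.592968 nm

The electron orbits at approximately 2.592968 nm from the nucleus.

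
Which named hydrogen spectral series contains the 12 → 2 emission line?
Balmer series

The spectral series in hydrogen are named based on the final (lower) energy level:
- Lyman series: n_final = 1 (ultraviolet)
- Balmer series: n_final = 2 (visible/near-UV)
- Paschen series: n_final = 3 (infrared)
- Brackett series: n_final = 4 (infrared)
- Pfund series: n_final = 5 (far infrared)

Since this transition ends at n = 2, it belongs to the Balmer series.

For reference, this 12 → 2 line has photon energy
ΔE = 13.6057 eV × (1/2² - 1/12²) = 3.306940972 eV,
corresponding to wavelength λ = hc/ΔE = 1239.84 eV·nm / 3.306940972 eV = 374.92051 nm in the visible/near-UV region.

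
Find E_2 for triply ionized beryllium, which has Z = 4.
-54.422800 eV

For hydrogen-like ions, the energy levels scale with Z²:
E_n = -13.6057 Z² / n² eV

For Be³⁺ (Z = 4) at n = 2:
E_2 = -13.6057 × 4² / 2²
E_2 = -13.6057 × 16 / 4
E_2 = -217.6912 / 4
E_2 = -54.422800 eV

The energy is 16 times more negative than hydrogen at the same n due to the stronger nuclear charge.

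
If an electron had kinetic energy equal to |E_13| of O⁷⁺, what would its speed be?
1.34627e+06 m/s (or 0.44907% of c)

The binding energy at n = 13 for O⁷⁺ is:
E_13 = -13.6057 × 8²/13² = -5.15245444 eV
|E_13| = 5.15245444 eV

Convert to Joules:
KE = 5.15245444 eV × (1.602177 × 10⁻¹⁹ J/eV) = 8.2551440e-19 J

Using KE = ½mv²:
v = √(2·KE/m_e)
v = √(2 × 8.2551440e-19 J / 9.10938 × 10⁻³¹ kg)
v = 1.34627e+06 m/s

This is approximately 0.44907% the speed of light.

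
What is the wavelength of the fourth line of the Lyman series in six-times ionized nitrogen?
1.937 nm

The lines of a series are numbered from the longest wavelength (smallest ΔE) outward; the fourth line is the transition from n = n_f + 4 to n_f.
The Lyman series has all transitions ending at n_f = 1.

For N⁶⁺ (Z = 7), the fourth line (δ-line) is the jump from n = 5 to n = 1:
E_5 = -13.6057 × 7² / 5² = -26.66717 eV
E_1 = -13.6057 × 7² / 1² = -666.67930 eV
ΔE = E_5 - E_1 = 640.01213 eV

λ = hc/E = 1239.84 eV·nm / 640.01213 eV
λ = 1.937 nm

This is the δ-line of the Lyman series in N⁶⁺.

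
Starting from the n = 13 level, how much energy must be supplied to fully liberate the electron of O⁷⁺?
5.15 eV

The ionization energy is the energy needed to remove the electron completely (n → ∞).

For a hydrogen-like ion with Z = 8, E_n = -13.6057 Z² / n² eV.

At n = 13: E_13 = -13.6057 × 8² / 13² = -5.15245 eV
At n = ∞: E_∞ = 0 eV

Ionization energy = E_∞ - E_13 = 0 - (-5.15245) = 5.15245 eV
Ionization energy ≈ 5.15 eV

This is also called the binding energy of the electron in state n = 13.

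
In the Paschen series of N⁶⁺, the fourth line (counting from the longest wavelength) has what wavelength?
20.503 nm

The lines of a series are numbered from the longest wavelength (smallest ΔE) outward; the fourth line is the transition from n = n_f + 4 to n_f.
The Paschen series has all transitions ending at n_f = 3.

For N⁶⁺ (Z = 7), the fourth line (δ-line) is the jump from n = 7 to n = 3:
E_7 = -13.6057 × 7² / 7² = -13.60570 eV
E_3 = -13.6057 × 7² / 3² = -74.07548 eV
ΔE = E_7 - E_3 = 60.46978 eV

λ = hc/E = 1239.84 eV·nm / 60.46978 eV
λ = 20.503 nm

This is the δ-line of the Paschen series in N⁶⁺.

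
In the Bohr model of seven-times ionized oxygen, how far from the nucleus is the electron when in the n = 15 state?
1.4883 nm (or 14.8831 Å)

The Bohr radius formula is:
r_n = n² a₀ / Z

where a₀ = 0.0529177 nm is the Bohr radius.

For O⁷⁺ (Z = 8) at n = 15:
r_15 = 15² × 0.0529177 nm / 8
r_15 = 225 × 0.0529177 nm / 8
r_15 = 11.90648 nm / 8
r_15 = 1.4883 nm

The electron orbits at approximately 1.4883 nm from the nucleus.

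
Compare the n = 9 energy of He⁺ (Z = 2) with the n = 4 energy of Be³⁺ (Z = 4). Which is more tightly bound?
Be³⁺ at n = 4 (E = -13.605700 eV)

Using E_n = -13.6057 Z² / n² eV:

He⁺ (Z = 2) at n = 9:
E = -13.6057 × 2² / 9² = -13.6057 × 4 / 81 = -0.671886420 eV

Be³⁺ (Z = 4) at n = 4:
E = -13.6057 × 4² / 4² = -13.6057 × 16 / 16 = -13.605700000 eV

Since -13.605700000 eV < -0.671886420 eV,
Be³⁺ at n = 4 is more tightly bound (requires more energy to ionize).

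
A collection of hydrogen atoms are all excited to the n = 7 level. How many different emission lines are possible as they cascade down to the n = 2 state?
15

The electron can occupy levels n = 2, 3, ..., 7 during de-excitation — that is m = 7 - 2 + 1 = 6 distinct levels.

The number of distinct spectral lines equals the number of ways to choose 2 of these m levels (each pair gives one possible emission transition):

Number of lines = m(m-1)/2 = 6×5/2 = 15

These correspond to all possible transitions between the 6 levels:
7 → 6, 7 → 5, 7 → 4, 7 → 3, 7 → 2, 6 → 5, 6 → 4, 6 → 3...

Each transition produces a photon with a unique energy (and thus wavelength). This count does not depend on Z.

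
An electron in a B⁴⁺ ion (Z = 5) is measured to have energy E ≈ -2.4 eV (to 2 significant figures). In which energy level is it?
n = 12

The exact energy levels follow E_n = -13.6057 Z² / n² eV with Z = 5.

The measured value (-2.4 eV) is reported to only 2 significant figures, so we must test candidate n values and see which one matches to that precision.

Candidate energies:
  n = 10:  E = -13.6057 × 5² / 10² = -3.40143 eV
  n = 11:  E = -13.6057 × 5² / 11² = -2.81110 eV
  n = 12:  E = -13.6057 × 5² / 12² = -2.36210 eV  ← matches
  n = 13:  E = -13.6057 × 5² / 13² = -2.01268 eV
  n = 14:  E = -13.6057 × 5² / 14² = -1.73542 eV

Checking against the measurement of -2.4 eV (2 sig figs), only n = 12 agrees:
E_12 = -2.36210 eV, which rounds to -2.4 eV ✓

Therefore n = 12.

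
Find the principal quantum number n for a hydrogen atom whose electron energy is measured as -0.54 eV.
n = 5

The exact energy levels follow E_n = -13.6057 eV / n².

The measured value (-0.54 eV) is reported to only 2 significant figures, so we must test candidate n values and see which one matches to that precision.

Candidate energies:
  n = 3:  E = -13.6057/3² = -1.51174 eV
  n = 4:  E = -13.6057/4² = -0.85036 eV
  n = 5:  E = -13.6057/5² = -0.54423 eV  ← matches
  n = 6:  E = -13.6057/6² = -0.37794 eV
  n = 7:  E = -13.6057/7² = -0.27767 eV

Checking against the measurement of -0.54 eV (2 sig figs), only n = 5 agrees:
E_5 = -0.54423 eV, which rounds to -0.54 eV ✓

Therefore n = 5.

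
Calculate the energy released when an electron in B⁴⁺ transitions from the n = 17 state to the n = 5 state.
12.42874 eV

The energy levels are E_n = -13.6057 Z² eV / n².

Energy at n = 17: E_17 = -13.6057 × 5² / 17² = -1.17696367 eV
Energy at n = 5: E_5 = -13.6057 × 5² / 5² = -13.60570000 eV

For emission (electron falling to lower state), the photon energy is:
E_photon = E_17 - E_5 = |-1.17696367 - (-13.60570000)|
E_photon = 12.42874 eV

This energy is carried away by the emitted photon.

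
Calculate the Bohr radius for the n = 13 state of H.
8.943095 nm (or 89.430948 Å)

The Bohr radius formula is:
r_n = n² a₀ / Z

where a₀ = 0.052917721 nm is the Bohr radius.

For H (Z = 1) at n = 13:
r_13 = 13² × 0.052917721 nm / 1
r_13 = 169 × 0.052917721 nm / 1
r_13 = 8.9430948 nm / 1
r_13 = 8.943095 nm

The electron orbits at approximately 8.943095 nm from the nucleus.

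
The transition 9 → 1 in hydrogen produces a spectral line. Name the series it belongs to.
Lyman series

The spectral series in hydrogen are named based on the final (lower) energy level:
- Lyman series: n_final = 1 (ultraviolet)
- Balmer series: n_final = 2 (visible/near-UV)
- Paschen series: n_final = 3 (infrared)
- Brackett series: n_final = 4 (infrared)
- Pfund series: n_final = 5 (far infrared)

Since this transition ends at n = 1, it belongs to the Lyman series.

For reference, this 9 → 1 line has photon energy
ΔE = 13.6057 eV × (1/1² - 1/9²) = 13.43773 eV,
corresponding to wavelength λ = hc/ΔE = 1239.84 eV·nm / 13.43773 eV = 92.266 nm in the ultraviolet region.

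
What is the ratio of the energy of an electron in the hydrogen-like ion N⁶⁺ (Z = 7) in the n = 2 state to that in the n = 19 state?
90.25

Using E_n = -13.6057 Z² / n² eV with Z = 7:

E_2 = -13.6057 × 7² / 2² = -666.6793 / 4 = -166.66982500 eV
E_19 = -13.6057 × 7² / 19² = -666.6793 / 361 = -1.84675706 eV

The ratio is:
E_2/E_19 = (-166.66982500) / (-1.84675706)
E_2/E_19 = (-666.6793/4) / (-666.6793/361)
E_2/E_19 = 361/4
E_2/E_19 = 90.25
(Note: the Z² factors cancel in the ratio.)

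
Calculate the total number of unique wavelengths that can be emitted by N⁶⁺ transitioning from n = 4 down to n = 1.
6

The electron can occupy levels n = 1, 2, ..., 4 during de-excitation — that is m = 4 - 1 + 1 = 4 distinct levels.

The number of distinct spectral lines equals the number of ways to choose 2 of these m levels (each pair gives one possible emission transition):

Number of lines = m(m-1)/2 = 4×3/2 = 6

These correspond to all possible transitions between the 4 levels:
4 → 3, 4 → 2, 4 → 1, 3 → 2, 3 → 1, 2 → 1

Each transition produces a photon with a unique energy (and thus wavelength). This count does not depend on Z.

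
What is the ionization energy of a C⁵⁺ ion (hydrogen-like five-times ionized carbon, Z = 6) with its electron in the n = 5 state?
19.59221 eV

The ionization energy is the energy needed to remove the electron completely (n → ∞).

For a hydrogen-like ion with Z = 6, E_n = -13.6057 Z² / n² eV.

At n = 5: E_5 = -13.6057 × 6² / 5² = -19.59220800 eV
At n = ∞: E_∞ = 0 eV

Ionization energy = E_∞ - E_5 = 0 - (-19.59220800) = 19.59220800 eV
Ionization energy ≈ 19.59221 eV

This is also called the binding energy of the electron in state n = 5.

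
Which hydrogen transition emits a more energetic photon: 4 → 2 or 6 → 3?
4 → 2

Calculate the energy for each transition:

Transition 4 → 2:
ΔE₁ = |E_2 - E_4| = |-13.6057/2² - (-13.6057/4²)|
ΔE₁ = |-3.401425000000 - (-0.850356250000)| = 2.551068750 eV

Transition 6 → 3:
ΔE₂ = |E_3 - E_6| = |-13.6057/3² - (-13.6057/6²)|
ΔE₂ = |-1.511744444444 - (-0.377936111111)| = 1.133808333 eV

Since 2.551068750 eV > 1.133808333 eV, the transition 4 → 2 emits the more energetic photon.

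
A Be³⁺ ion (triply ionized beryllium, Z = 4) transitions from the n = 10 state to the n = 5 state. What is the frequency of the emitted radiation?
1.58e+15 Hz

First, find the transition energy:
E_10 = -13.6057 × 4² / 10² = -2.17691 eV
E_5 = -13.6057 × 4² / 5² = -8.70765 eV
|ΔE| = |E_5 - E_10| = 6.53074 eV

Convert to Joules: E = 6.53074 eV × (1.602177 × 10⁻¹⁹ J/eV) = 1.0463e-18 J

Using E = hf:
f = E/h = 1.0463e-18 J / (6.62607 × 10⁻³⁴ J·s)
f = 1.58e+15 Hz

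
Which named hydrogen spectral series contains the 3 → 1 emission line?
Lyman series

The spectral series in hydrogen are named based on the final (lower) energy level:
- Lyman series: n_final = 1 (ultraviolet)
- Balmer series: n_final = 2 (visible/near-UV)
- Paschen series: n_final = 3 (infrared)
- Brackett series: n_final = 4 (infrared)
- Pfund series: n_final = 5 (far infrared)

Since this transition ends at n = 1, it belongs to the Lyman series.

For reference, this 3 → 1 line has photon energy
ΔE = 13.6057 eV × (1/1² - 1/3²) = 12.093956 eV,
corresponding to wavelength λ = hc/ΔE = 1239.84 eV·nm / 12.093956 eV = 102.517 nm in the ultraviolet region.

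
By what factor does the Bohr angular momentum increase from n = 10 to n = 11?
1.100

In the Bohr model, L_n = nℏ, so the ratio is purely the ratio of quantum numbers:

L_11/L_10 = 11ℏ / 10ℏ = 11/10 = 1.100

The angular momentum scales linearly with n.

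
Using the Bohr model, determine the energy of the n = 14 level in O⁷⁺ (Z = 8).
-4.44268 eV

For hydrogen-like ions, the energy levels scale with Z²:
E_n = -13.6057 Z² / n² eV

For O⁷⁺ (Z = 8) at n = 14:
E_14 = -13.6057 × 8² / 14²
E_14 = -13.6057 × 64 / 196
E_14 = -870.7648 / 196
E_14 = -4.44268 eV

The energy is 64 times more negative than hydrogen at the same n due to the stronger nuclear charge.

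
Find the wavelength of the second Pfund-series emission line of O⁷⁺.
72.676 nm

The lines of a series are numbered from the longest wavelength (smallest ΔE) outward; the second line is the transition from n = n_f + 2 to n_f.
The Pfund series has all transitions ending at n_f = 5.

For O⁷⁺ (Z = 8), the second line (β-line) is the jump from n = 7 to n = 5:
E_7 = -13.6057 × 8² / 7² = -17.77071 eV
E_5 = -13.6057 × 8² / 5² = -34.83059 eV
ΔE = E_7 - E_5 = 17.05988 eV

λ = hc/E = 1239.84 eV·nm / 17.05988 eV
λ = 72.676 nm

This is the β-line of the Pfund series in O⁷⁺.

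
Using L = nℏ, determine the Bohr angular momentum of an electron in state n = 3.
3.16372e-34 J·s (or 3ℏ)

In the Bohr model, angular momentum is quantized:
L = nℏ

where ℏ = h/(2π) = 1.0545718e-34 J·s

For n = 3:
L = 3 × 1.0545718e-34 J·s
L = 3.16372e-34 J·s

This can also be written as L = 3ℏ.
The angular momentum is an integer multiple of the reduced Planck constant.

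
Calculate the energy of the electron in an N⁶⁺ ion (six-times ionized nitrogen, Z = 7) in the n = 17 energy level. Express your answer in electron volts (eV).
-2.306849 eV

The energy levels of a hydrogen-like atom are given by:
E_n = -13.6057 Z² / n² eV  (with Z = 7 for N⁶⁺)

For n = 17:
E_17 = -13.6057 × 7² / 17²
E_17 = -13.6057 × 49 / 289
E_17 = -2.306849 eV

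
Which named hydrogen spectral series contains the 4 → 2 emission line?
Balmer series

The spectral series in hydrogen are named based on the final (lower) energy level:
- Lyman series: n_final = 1 (ultraviolet)
- Balmer series: n_final = 2 (visible/near-UV)
- Paschen series: n_final = 3 (infrared)
- Brackett series: n_final = 4 (infrared)
- Pfund series: n_final = 5 (far infrared)

Since this transition ends at n = 2, it belongs to the Balmer series.

For reference, this 4 → 2 line has photon energy
ΔE = 13.6057 eV × (1/2² - 1/4²) = 2.551069 eV,
corresponding to wavelength λ = hc/ΔE = 1239.84 eV·nm / 2.551069 eV = 486.01 nm in the visible/near-UV region.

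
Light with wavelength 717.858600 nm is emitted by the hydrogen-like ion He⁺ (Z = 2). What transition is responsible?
n = 11 → n = 5

First, find the photon energy from the wavelength (hc = 1239.84 eV·nm):
E = hc/λ = 1239.84 eV·nm / 717.858600 nm = 1.7271368 eV

The energy levels of He⁺ satisfy E_n = -13.6057 × 2² / n² eV, so an emission n_i → n_f releases
ΔE = 13.6057 × 2² × (1/n_f² − 1/n_i²) eV.

Setting ΔE equal to the photon energy:
1/n_f² − 1/n_i² = 1.7271368 / (13.6057 × 2²) = 0.031735537

Since 1/n_i² must be positive, we need 1/n_f² > 0.031735537, i.e. n_f ≤ 5. For each allowed n_f, solve n_i = (1/n_f² − 0.031735537)^(−1/2) and check whether it is a whole number:
  n_f = 1: 1/n_i² = 1.000000000 − 0.031735537 = 0.968264463 → n_i = 1.016  (not an integer) ✗
  n_f = 2: 1/n_i² = 0.250000000 − 0.031735537 = 0.218264463 → n_i = 2.140  (not an integer) ✗
  n_f = 3: 1/n_i² = 0.111111111 − 0.031735537 = 0.079375574 → n_i = 3.549  (not an integer) ✗
  n_f = 4: 1/n_i² = 0.062500000 − 0.031735537 = 0.030764463 → n_i = 5.701  (not an integer) ✗
  n_f = 5: 1/n_i² = 0.040000000 − 0.031735537 = 0.008264463 → n_i = 11.000  → integer, n_i = 11 ✓

Only n_f = 5 gives an integer upper level, n_i = 11.

The transition is from n = 11 to n = 5 (emission).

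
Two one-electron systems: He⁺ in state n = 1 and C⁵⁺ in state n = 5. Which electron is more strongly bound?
He⁺ at n = 1 (E = -54.422800 eV)

Using E_n = -13.6057 Z² / n² eV:

He⁺ (Z = 2) at n = 1:
E = -13.6057 × 2² / 1² = -13.6057 × 4 / 1 = -54.422800000 eV

C⁵⁺ (Z = 6) at n = 5:
E = -13.6057 × 6² / 5² = -13.6057 × 36 / 25 = -19.592208000 eV

Since -54.422800000 eV < -19.592208000 eV,
He⁺ at n = 1 is more tightly bound (requires more energy to ionize).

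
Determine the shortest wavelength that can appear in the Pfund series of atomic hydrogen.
2278.16283 nm

The series limit corresponds to the transition from n = ∞ to n = 5.
This is the highest energy (shortest wavelength) transition in the Pfund series.

E_∞ = 0 eV
E_5 = -13.6057 / 5² = -0.54422800000 eV

Energy at series limit:
ΔE = E_∞ - E_5 = 0 - (-0.54422800000) = 0.54422800000 eV
λ = hc/E = 1239.84 eV·nm / 0.54422800000 eV = 2278.16283 nm

This energy equals the ionization energy from the n = 5 state of hydrogen.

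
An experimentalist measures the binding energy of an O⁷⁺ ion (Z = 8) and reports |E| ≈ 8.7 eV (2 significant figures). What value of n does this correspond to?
n = 10

The exact energy levels follow E_n = -13.6057 Z² / n² eV with Z = 8.

The measured value (-8.7 eV) is reported to only 2 significant figures, so we must test candidate n values and see which one matches to that precision.

Candidate energies:
  n = 8:  E = -13.6057 × 8² / 8² = -13.60570 eV
  n = 9:  E = -13.6057 × 8² / 9² = -10.75018 eV
  n = 10:  E = -13.6057 × 8² / 10² = -8.70765 eV  ← matches
  n = 11:  E = -13.6057 × 8² / 11² = -7.19640 eV
  n = 12:  E = -13.6057 × 8² / 12² = -6.04698 eV

Checking against the measurement of -8.7 eV (2 sig figs), only n = 10 agrees:
E_10 = -8.70765 eV, which rounds to -8.7 eV ✓

Therefore n = 10.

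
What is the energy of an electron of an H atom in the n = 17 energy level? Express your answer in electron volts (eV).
-0.047079 eV

The energy levels of a hydrogen-like atom are given by:
E_n = -13.6057 eV / n²

For n = 17:
E_17 = -13.6057 eV / 17²
E_17 = -13.6057 eV / 289
E_17 = -0.047079 eV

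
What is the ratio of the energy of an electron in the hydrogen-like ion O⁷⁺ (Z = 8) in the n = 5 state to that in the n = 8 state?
2.56

Using E_n = -13.6057 Z² / n² eV with Z = 8:

E_5 = -13.6057 × 8² / 5² = -870.7648 / 25 = -34.83059200 eV
E_8 = -13.6057 × 8² / 8² = -870.7648 / 64 = -13.60570000 eV

The ratio is:
E_5/E_8 = (-34.83059200) / (-13.60570000)
E_5/E_8 = (-870.7648/25) / (-870.7648/64)
E_5/E_8 = 64/25
E_5/E_8 = 2.56
(Note: the Z² factors cancel in the ratio.)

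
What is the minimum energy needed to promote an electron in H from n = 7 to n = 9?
0.11 eV

The energy levels of a hydrogen-like atom are E_n = -13.6057 eV / n².

Energy at n = 7: E_7 = -13.6057 / 7² = -0.27767 eV
Energy at n = 9: E_9 = -13.6057 / 9² = -0.16797 eV

The excitation energy is the difference:
ΔE = E_9 - E_7
ΔE = -0.16797 - (-0.27767)
ΔE = 0.11 eV

Since this is positive, energy must be absorbed (photon absorption).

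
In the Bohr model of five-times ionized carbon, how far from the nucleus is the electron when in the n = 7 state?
0.432161 nm (or 4.321614 Å)

The Bohr radius formula is:
r_n = n² a₀ / Z

where a₀ = 0.052917721 nm is the Bohr radius.

For C⁵⁺ (Z = 6) at n = 7:
r_7 = 7² × 0.052917721 nm / 6
r_7 = 49 × 0.052917721 nm / 6
r_7 = 2.5929683 nm / 6
r_7 = 0.432161 nm

The electron orbits at approximately 0.432161 nm from the nucleus.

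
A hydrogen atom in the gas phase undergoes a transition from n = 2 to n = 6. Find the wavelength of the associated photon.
410.07 nm

First, find the transition energy using E_n = -13.6057 / n² eV:
E_2 = -13.6057 / 2² = -3.401425 eV
E_6 = -13.6057 / 6² = -0.377936 eV

Photon energy: |ΔE| = |E_6 - E_2| = 3.023489 eV

Convert to wavelength using E = hc/λ with hc = 1239.84 eV·nm:
λ = hc/E = 1239.84 eV·nm / 3.023489 eV
λ = 410.07 nm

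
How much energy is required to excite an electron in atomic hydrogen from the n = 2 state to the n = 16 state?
3.348278 eV

The energy levels of a hydrogen-like atom are E_n = -13.6057 eV / n².

Energy at n = 2: E_2 = -13.6057 / 2² = -3.401425000 eV
Energy at n = 16: E_16 = -13.6057 / 16² = -0.053147266 eV

The excitation energy is the difference:
ΔE = E_16 - E_2
ΔE = -0.053147266 - (-3.401425000)
ΔE = 3.348278 eV

Since this is positive, energy must be absorbed (photon absorption).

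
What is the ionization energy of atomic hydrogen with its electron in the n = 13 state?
0.080507 eV

The ionization energy is the energy needed to remove the electron completely (n → ∞).

For hydrogen, E_n = -13.6057 eV / n².

At n = 13: E_13 = -13.6057 / 13² = -0.080507101 eV
At n = ∞: E_∞ = 0 eV

Ionization energy = E_∞ - E_13 = 0 - (-0.080507101) = 0.080507101 eV
Ionization energy ≈ 0.080507 eV

This is also called the binding energy of the electron in state n = 13.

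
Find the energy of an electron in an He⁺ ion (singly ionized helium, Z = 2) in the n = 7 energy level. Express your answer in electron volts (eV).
-1.11 eV

The energy levels of a hydrogen-like atom are given by:
E_n = -13.6057 Z² / n² eV  (with Z = 2 for He⁺)

For n = 7:
E_7 = -13.6057 × 2² / 7²
E_7 = -13.6057 × 4 / 49
E_7 = -1.11 eV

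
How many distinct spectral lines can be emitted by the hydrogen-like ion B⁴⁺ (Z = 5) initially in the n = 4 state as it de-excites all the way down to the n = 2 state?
3

The electron can occupy levels n = 2, 3, ..., 4 during de-excitation — that is m = 4 - 2 + 1 = 3 distinct levels.

The number of distinct spectral lines equals the number of ways to choose 2 of these m levels (each pair gives one possible emission transition):

Number of lines = m(m-1)/2 = 3×2/2 = 3

These correspond to all possible transitions between the 3 levels:
4 → 3, 4 → 2, 3 → 2

Each transition produces a photon with a unique energy (and thus wavelength). This count does not depend on Z.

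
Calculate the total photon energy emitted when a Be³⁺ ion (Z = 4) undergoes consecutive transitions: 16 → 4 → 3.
23.3376 eV

The energy levels of Be³⁺ are E_n = -13.6057 × 4² / n² eV.

First transition (16 → 4):
ΔE₁ = |E_4 - E_16|
ΔE₁ = |-13.6057000000 - (-0.8503562500)| = 12.7553438 eV

Second transition (4 → 3):
ΔE₂ = |E_3 - E_4|
ΔE₂ = |-24.1879111111 - (-13.6057000000)| = 10.5822111 eV

Total energy released:
E_total = ΔE₁ + ΔE₂ = 12.7553438 + 10.5822111 = 23.3376 eV

Note: This equals the direct transition 16 → 3: 23.3376 eV ✓
Energy is conserved regardless of the path taken.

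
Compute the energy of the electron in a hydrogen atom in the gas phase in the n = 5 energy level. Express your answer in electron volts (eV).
-0.544 eV

The energy levels of a hydrogen-like atom are given by:
E_n = -13.6057 eV / n²

For n = 5:
E_5 = -13.6057 eV / 5²
E_5 = -13.6057 eV / 25
E_5 = -0.544 eV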